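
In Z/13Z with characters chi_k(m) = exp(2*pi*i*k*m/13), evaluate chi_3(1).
chi_3(1) = zeta_13^3 = exp(6*I*pi/13)

Working: chi_3(1) = zeta_13^(3*1) = zeta_13^3. Since zeta_13^13 = 1, this equals zeta_13^3 = exp(2*pi*i*3/13) = exp(6*I*pi/13).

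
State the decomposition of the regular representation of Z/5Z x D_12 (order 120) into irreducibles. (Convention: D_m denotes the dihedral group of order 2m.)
Each irreducible V_i of dimension d_i appears with multiplicity d_i, i.e. rho_reg = (direct sum over all irreducibles V_i) d_i V_i. The irreducible dimensions for Z/5Z x D_12 are 1, 1, 1, 1, 1, 1, 1, 1, 1, 1, 1, 1, 1, 1, 1, 1, 1, 1, 1, 1, 2, 2, 2, 2, 2, 2, 2, 2, 2, 2, 2, 2, 2, 2, 2, 2, 2, 2, 2, 2, 2, 2, 2, 2, 2: 20 irreducibles of dimension 1, each with multiplicity 1; 25 irreducibles of dimension 2, each with multiplicity 2. Total dimension 20*1*1 + 25*2*2 = 120 = |G|.

Details: General theorem: in the regular representation of a finite group G, each irreducible appears with multiplicity equal to its dimension. Check: dim(rho_reg) = sum d_i^2 = 1 + 1 + 1 + 1 + 1 + 1 + 1 + 1 + 1 + 1 + 1 + 1 + 1 + 1 + 1 + 1 + 1 + 1 + 1 + 1 + 4 + 4 + 4 + 4 + 4 + 4 + 4 + 4 + 4 + 4 + 4 + 4 + 4 + 4 + 4 + 4 + 4 + 4 + 4 + 4 + 4 + 4 + 4 + 4 + 4 = 120 = |G|.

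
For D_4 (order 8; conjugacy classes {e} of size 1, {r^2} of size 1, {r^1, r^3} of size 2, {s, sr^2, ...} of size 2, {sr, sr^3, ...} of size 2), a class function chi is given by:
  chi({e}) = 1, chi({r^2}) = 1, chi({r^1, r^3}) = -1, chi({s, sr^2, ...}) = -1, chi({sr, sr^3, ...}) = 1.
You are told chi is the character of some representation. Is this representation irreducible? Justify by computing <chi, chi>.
Irreducible: <chi, chi> = 1.

Explanation: <chi, chi> = (1/|G|) sum_C |C| * |chi(C)|^2 = (1/8)[1*|1|^2 + 1*|1|^2 + 2*|-1|^2 + 2*|-1|^2 + 2*|1|^2]
  = (1/8)[(1) + (1) + (2) + (2) + (2)] = 8/8 = 1.
A character is irreducible iff <chi, chi> = 1, so this representation is irreducible.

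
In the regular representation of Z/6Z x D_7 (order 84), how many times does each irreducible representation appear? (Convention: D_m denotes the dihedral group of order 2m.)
Each irreducible V_i of dimension d_i appears with multiplicity d_i, i.e. rho_reg = (direct sum over all irreducibles V_i) d_i V_i. The irreducible dimensions for Z/6Z x D_7 are 1, 1, 1, 1, 1, 1, 1, 1, 1, 1, 1, 1, 2, 2, 2, 2, 2, 2, 2, 2, 2, 2, 2, 2, 2, 2, 2, 2, 2, 2: 12 irreducibles of dimension 1, each with multiplicity 1; 18 irreducibles of dimension 2, each with multiplicity 2. Total dimension 12*1*1 + 18*2*2 = 84 = |G|.

Solution. General theorem: in the regular representation of a finite group G, each irreducible appears with multiplicity equal to its dimension. Check: dim(rho_reg) = sum d_i^2 = 1 + 1 + 1 + 1 + 1 + 1 + 1 + 1 + 1 + 1 + 1 + 1 + 4 + 4 + 4 + 4 + 4 + 4 + 4 + 4 + 4 + 4 + 4 + 4 + 4 + 4 + 4 + 4 + 4 + 4 = 84 = |G|.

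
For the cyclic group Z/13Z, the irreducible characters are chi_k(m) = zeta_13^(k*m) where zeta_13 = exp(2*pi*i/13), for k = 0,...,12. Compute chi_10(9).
chi_10(9) = zeta_13^90 = exp(-2*I*pi/13)

Solution. chi_10(9) = zeta_13^(10*9) = zeta_13^90. Since zeta_13^13 = 1, this equals zeta_13^12 = exp(2*pi*i*12/13) = exp(-2*I*pi/13).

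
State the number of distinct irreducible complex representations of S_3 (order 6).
3

Derivation: The number of irreducible complex representations of a finite group equals its number of conjugacy classes. Conjugacy classes in S_3 correspond to cycle types, i.e. partitions of 3; there are p(3) = 3 of them, so S_3 (order 6) has exactly 3 irreducible complex representations.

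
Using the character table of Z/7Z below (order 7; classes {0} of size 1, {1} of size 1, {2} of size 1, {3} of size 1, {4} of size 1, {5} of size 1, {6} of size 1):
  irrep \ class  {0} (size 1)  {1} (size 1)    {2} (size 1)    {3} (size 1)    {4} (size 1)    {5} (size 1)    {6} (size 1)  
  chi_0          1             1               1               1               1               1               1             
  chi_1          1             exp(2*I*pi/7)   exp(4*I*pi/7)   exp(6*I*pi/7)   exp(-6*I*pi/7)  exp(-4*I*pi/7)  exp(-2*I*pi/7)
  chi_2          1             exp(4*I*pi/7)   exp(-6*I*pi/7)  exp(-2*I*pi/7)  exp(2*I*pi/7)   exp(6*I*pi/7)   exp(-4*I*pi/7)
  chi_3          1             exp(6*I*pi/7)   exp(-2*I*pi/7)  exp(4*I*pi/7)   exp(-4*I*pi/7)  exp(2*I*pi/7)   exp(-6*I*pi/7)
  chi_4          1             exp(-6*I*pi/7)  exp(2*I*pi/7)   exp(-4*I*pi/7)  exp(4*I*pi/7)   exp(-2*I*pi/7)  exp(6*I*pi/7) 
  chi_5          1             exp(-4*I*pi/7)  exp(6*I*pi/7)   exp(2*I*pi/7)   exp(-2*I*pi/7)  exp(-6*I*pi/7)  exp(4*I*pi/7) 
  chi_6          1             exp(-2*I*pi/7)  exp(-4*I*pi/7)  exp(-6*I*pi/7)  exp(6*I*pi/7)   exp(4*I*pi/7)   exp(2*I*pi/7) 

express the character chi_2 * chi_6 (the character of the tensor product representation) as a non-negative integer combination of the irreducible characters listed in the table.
chi_2 tensor chi_6 = chi_1 (all other irreducibles have multiplicity 0).

Reasoning: The character of a tensor product is the pointwise product (chi_2 * chi_6)(C) = chi_2(C) * chi_6(C):
  {0}: (1)*(1), {1}: (exp(4*I*pi/7))*(exp(-2*I*pi/7)), {2}: (exp(-6*I*pi/7))*(exp(-4*I*pi/7)), {3}: (exp(-2*I*pi/7))*(exp(-6*I*pi/7)), {4}: (exp(2*I*pi/7))*(exp(6*I*pi/7)), {5}: (exp(6*I*pi/7))*(exp(4*I*pi/7)), {6}: (exp(-4*I*pi/7))*(exp(2*I*pi/7))
so (chi_2 * chi_6) takes values
  {0} -> 1, {1} -> exp(2*I*pi/7), {2} -> exp(4*I*pi/7), {3} -> exp(6*I*pi/7), {4} -> exp(-6*I*pi/7), {5} -> exp(-4*I*pi/7), {6} -> exp(-2*I*pi/7).
Now take the inner product of this character with each irreducible chi from the table, <chi_2*chi_6, chi> = (1/7) sum_C |C| (chi_2*chi_6)(C) conj(chi(C)):
  <chi_2*chi_6, chi_0> = (1/7)[1*(1)*conj(1) + 1*(exp(2*I*pi/7))*conj(1) + 1*(exp(4*I*pi/7))*conj(1) + 1*(exp(6*I*pi/7))*conj(1) + 1*(exp(-6*I*pi/7))*conj(1) + 1*(exp(-4*I*pi/7))*conj(1) + 1*(exp(-2*I*pi/7))*conj(1)]
      = (1/7)[(1) + (exp(2*I*pi/7)) + (exp(4*I*pi/7)) + (exp(6*I*pi/7)) + (exp(-6*I*pi/7)) + (exp(-4*I*pi/7)) + (exp(-2*I*pi/7))] = 0/7 = 0
  <chi_2*chi_6, chi_1> = (1/7)[1*(1)*conj(1) + 1*(exp(2*I*pi/7))*conj(exp(2*I*pi/7)) + 1*(exp(4*I*pi/7))*conj(exp(4*I*pi/7)) + 1*(exp(6*I*pi/7))*conj(exp(6*I*pi/7)) + 1*(exp(-6*I*pi/7))*conj(exp(-6*I*pi/7)) + 1*(exp(-4*I*pi/7))*conj(exp(-4*I*pi/7)) + 1*(exp(-2*I*pi/7))*conj(exp(-2*I*pi/7))]
      = (1/7)[(1) + (1) + (1) + (1) + (1) + (1) + (1)] = 7/7 = 1
  <chi_2*chi_6, chi_2> = (1/7)[1*(1)*conj(1) + 1*(exp(2*I*pi/7))*conj(exp(4*I*pi/7)) + 1*(exp(4*I*pi/7))*conj(exp(-6*I*pi/7)) + 1*(exp(6*I*pi/7))*conj(exp(-2*I*pi/7)) + 1*(exp(-6*I*pi/7))*conj(exp(2*I*pi/7)) + 1*(exp(-4*I*pi/7))*conj(exp(6*I*pi/7)) + 1*(exp(-2*I*pi/7))*conj(exp(-4*I*pi/7))]
      = (1/7)[(1) + (exp(-2*I*pi/7)) + (exp(-4*I*pi/7)) + (exp(-6*I*pi/7)) + (exp(6*I*pi/7)) + (exp(4*I*pi/7)) + (exp(2*I*pi/7))] = 0/7 = 0
  <chi_2*chi_6, chi_3> = (1/7)[1*(1)*conj(1) + 1*(exp(2*I*pi/7))*conj(exp(6*I*pi/7)) + 1*(exp(4*I*pi/7))*conj(exp(-2*I*pi/7)) + 1*(exp(6*I*pi/7))*conj(exp(4*I*pi/7)) + 1*(exp(-6*I*pi/7))*conj(exp(-4*I*pi/7)) + 1*(exp(-4*I*pi/7))*conj(exp(2*I*pi/7)) + 1*(exp(-2*I*pi/7))*conj(exp(-6*I*pi/7))]
      = (1/7)[(1) + (exp(-4*I*pi/7)) + (exp(6*I*pi/7)) + (exp(2*I*pi/7)) + (exp(-2*I*pi/7)) + (exp(-6*I*pi/7)) + (exp(4*I*pi/7))] = 0/7 = 0
  <chi_2*chi_6, chi_4> = (1/7)[1*(1)*conj(1) + 1*(exp(2*I*pi/7))*conj(exp(-6*I*pi/7)) + 1*(exp(4*I*pi/7))*conj(exp(2*I*pi/7)) + 1*(exp(6*I*pi/7))*conj(exp(-4*I*pi/7)) + 1*(exp(-6*I*pi/7))*conj(exp(4*I*pi/7)) + 1*(exp(-4*I*pi/7))*conj(exp(-2*I*pi/7)) + 1*(exp(-2*I*pi/7))*conj(exp(6*I*pi/7))]
      = (1/7)[(1) + (exp(-6*I*pi/7)) + (exp(2*I*pi/7)) + (exp(-4*I*pi/7)) + (exp(4*I*pi/7)) + (exp(-2*I*pi/7)) + (exp(6*I*pi/7))] = 0/7 = 0
  <chi_2*chi_6, chi_5> = (1/7)[1*(1)*conj(1) + 1*(exp(2*I*pi/7))*conj(exp(-4*I*pi/7)) + 1*(exp(4*I*pi/7))*conj(exp(6*I*pi/7)) + 1*(exp(6*I*pi/7))*conj(exp(2*I*pi/7)) + 1*(exp(-6*I*pi/7))*conj(exp(-2*I*pi/7)) + 1*(exp(-4*I*pi/7))*conj(exp(-6*I*pi/7)) + 1*(exp(-2*I*pi/7))*conj(exp(4*I*pi/7))]
      = (1/7)[(1) + (exp(6*I*pi/7)) + (exp(-2*I*pi/7)) + (exp(4*I*pi/7)) + (exp(-4*I*pi/7)) + (exp(2*I*pi/7)) + (exp(-6*I*pi/7))] = 0/7 = 0
  <chi_2*chi_6, chi_6> = (1/7)[1*(1)*conj(1) + 1*(exp(2*I*pi/7))*conj(exp(-2*I*pi/7)) + 1*(exp(4*I*pi/7))*conj(exp(-4*I*pi/7)) + 1*(exp(6*I*pi/7))*conj(exp(-6*I*pi/7)) + 1*(exp(-6*I*pi/7))*conj(exp(6*I*pi/7)) + 1*(exp(-4*I*pi/7))*conj(exp(4*I*pi/7)) + 1*(exp(-2*I*pi/7))*conj(exp(2*I*pi/7))]
      = (1/7)[(1) + (exp(4*I*pi/7)) + (exp(-6*I*pi/7)) + (exp(-2*I*pi/7)) + (exp(2*I*pi/7)) + (exp(6*I*pi/7)) + (exp(-4*I*pi/7))] = 0/7 = 0
(Exp terms are combined using exp(i*s)*conj(exp(i*t)) = exp(i*(s-t)), and sums of them are collapsed using the identity that for every m > 1 the m distinct m-th roots of unity sum to 0, e.g. 1 + exp(2*I*pi/3) + exp(-2*I*pi/3) = 0.)
Hence the multiplicities are chi_1: 1. Dimension check: dim(chi_2)*dim(chi_6) = 1*1 = 1 and sum (mult * dim) = 1*1 = 1.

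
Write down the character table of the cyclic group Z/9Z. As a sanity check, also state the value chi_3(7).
Character table of Z/9Z (irreps indexed chi_0,...,chi_8 with chi_k(m) = zeta_9^(k*m), zeta_9 = exp(2*pi*i/9)):
  irrep \ class  {0} (size 1)  {1} (size 1)    {2} (size 1)    {3} (size 1)    {4} (size 1)    {5} (size 1)    {6} (size 1)    {7} (size 1)    {8} (size 1)  
  chi_0          1             1               1               1               1               1               1               1               1             
  chi_1          1             exp(2*I*pi/9)   exp(4*I*pi/9)   exp(2*I*pi/3)   exp(8*I*pi/9)   exp(-8*I*pi/9)  exp(-2*I*pi/3)  exp(-4*I*pi/9)  exp(-2*I*pi/9)
  chi_2          1             exp(4*I*pi/9)   exp(8*I*pi/9)   exp(-2*I*pi/3)  exp(-2*I*pi/9)  exp(2*I*pi/9)   exp(2*I*pi/3)   exp(-8*I*pi/9)  exp(-4*I*pi/9)
  chi_3          1             exp(2*I*pi/3)   exp(-2*I*pi/3)  1               exp(2*I*pi/3)   exp(-2*I*pi/3)  1               exp(2*I*pi/3)   exp(-2*I*pi/3)
  chi_4          1             exp(8*I*pi/9)   exp(-2*I*pi/9)  exp(2*I*pi/3)   exp(-4*I*pi/9)  exp(4*I*pi/9)   exp(-2*I*pi/3)  exp(2*I*pi/9)   exp(-8*I*pi/9)
  chi_5          1             exp(-8*I*pi/9)  exp(2*I*pi/9)   exp(-2*I*pi/3)  exp(4*I*pi/9)   exp(-4*I*pi/9)  exp(2*I*pi/3)   exp(-2*I*pi/9)  exp(8*I*pi/9) 
  chi_6          1             exp(-2*I*pi/3)  exp(2*I*pi/3)   1               exp(-2*I*pi/3)  exp(2*I*pi/3)   1               exp(-2*I*pi/3)  exp(2*I*pi/3) 
  chi_7          1             exp(-4*I*pi/9)  exp(-8*I*pi/9)  exp(2*I*pi/3)   exp(2*I*pi/9)   exp(-2*I*pi/9)  exp(-2*I*pi/3)  exp(8*I*pi/9)   exp(4*I*pi/9) 
  chi_8          1             exp(-2*I*pi/9)  exp(-4*I*pi/9)  exp(-2*I*pi/3)  exp(-8*I*pi/9)  exp(8*I*pi/9)   exp(2*I*pi/3)   exp(4*I*pi/9)   exp(2*I*pi/9) 

Spot check: chi_3(7) = zeta_9^(3*7) = zeta_9^21 = exp(2*I*pi/3).

Explanation: Z/9Z is abelian, so all 9 irreducible complex representations are 1-dimensional. They are given by chi_k(m) = zeta_9^(k*m) for k = 0,...,8. Row orthogonality: sum_m chi_k(m) conj(chi_l(m)) = 9 * [k = l].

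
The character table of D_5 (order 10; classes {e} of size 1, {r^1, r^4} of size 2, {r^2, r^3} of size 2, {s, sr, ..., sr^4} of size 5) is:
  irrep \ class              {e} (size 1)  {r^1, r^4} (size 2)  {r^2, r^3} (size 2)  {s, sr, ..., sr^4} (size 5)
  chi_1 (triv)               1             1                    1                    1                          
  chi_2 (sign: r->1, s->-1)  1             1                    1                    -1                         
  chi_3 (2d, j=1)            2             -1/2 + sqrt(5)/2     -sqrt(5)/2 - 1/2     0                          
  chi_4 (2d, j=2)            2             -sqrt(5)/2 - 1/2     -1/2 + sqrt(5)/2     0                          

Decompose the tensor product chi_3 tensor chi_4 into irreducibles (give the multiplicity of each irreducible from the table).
chi_3 tensor chi_4 = chi_3 + chi_4 (all other irreducibles have multiplicity 0).

Proof sketch: The character of a tensor product is the pointwise product (chi_3 * chi_4)(C) = chi_3(C) * chi_4(C):
  {e}: (2)*(2), {r^1, r^4}: (-1/2 + sqrt(5)/2)*(-sqrt(5)/2 - 1/2), {r^2, r^3}: (-sqrt(5)/2 - 1/2)*(-1/2 + sqrt(5)/2), {s, sr, ..., sr^4}: (0)*(0)
so (chi_3 * chi_4) takes values
  {e} -> 4, {r^1, r^4} -> -1, {r^2, r^3} -> -1, {s, sr, ..., sr^4} -> 0.
Now take the inner product of this character with each irreducible chi from the table, <chi_3*chi_4, chi> = (1/10) sum_C |C| (chi_3*chi_4)(C) conj(chi(C)):
  <chi_3*chi_4, chi_1> = (1/10)[1*(4)*conj(1) + 2*(-1)*conj(1) + 2*(-1)*conj(1) + 5*(0)*conj(1)]
      = (1/10)[(4) + (-2) + (-2) + (0)] = 0/10 = 0
  <chi_3*chi_4, chi_2> = (1/10)[1*(4)*conj(1) + 2*(-1)*conj(1) + 2*(-1)*conj(1) + 5*(0)*conj(-1)]
      = (1/10)[(4) + (-2) + (-2) + (0)] = 0/10 = 0
  <chi_3*chi_4, chi_3> = (1/10)[1*(4)*conj(2) + 2*(-1)*conj(-1/2 + sqrt(5)/2) + 2*(-1)*conj(-sqrt(5)/2 - 1/2) + 5*(0)*conj(0)]
      = (1/10)[(8) + (1 - sqrt(5)) + (1 + sqrt(5)) + (0)] = 10/10 = 1
  <chi_3*chi_4, chi_4> = (1/10)[1*(4)*conj(2) + 2*(-1)*conj(-sqrt(5)/2 - 1/2) + 2*(-1)*conj(-1/2 + sqrt(5)/2) + 5*(0)*conj(0)]
      = (1/10)[(8) + (1 + sqrt(5)) + (1 - sqrt(5)) + (0)] = 10/10 = 1
Hence the multiplicities are chi_3: 1, chi_4: 1. Dimension check: dim(chi_3)*dim(chi_4) = 2*2 = 4 and sum (mult * dim) = 1*2 + 1*2 = 4.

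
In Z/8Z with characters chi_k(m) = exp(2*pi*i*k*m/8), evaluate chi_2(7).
chi_2(7) = zeta_8^14 = -I

Reasoning: chi_2(7) = zeta_8^(2*7) = zeta_8^14. Since zeta_8^8 = 1, this equals zeta_8^6 = exp(2*pi*i*6/8) = -I.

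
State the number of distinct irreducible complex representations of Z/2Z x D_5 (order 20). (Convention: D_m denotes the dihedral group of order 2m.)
8

The number of irreducible complex representations of a finite group equals its number of conjugacy classes. For a direct product, #classes(G x H) = #classes(G) * #classes(H). Z/2Z has 2 classes (abelian), D_5 has 4 classes, so 2 * 4 = 8, so Z/2Z x D_5 (order 20) has exactly 8 irreducible complex representations.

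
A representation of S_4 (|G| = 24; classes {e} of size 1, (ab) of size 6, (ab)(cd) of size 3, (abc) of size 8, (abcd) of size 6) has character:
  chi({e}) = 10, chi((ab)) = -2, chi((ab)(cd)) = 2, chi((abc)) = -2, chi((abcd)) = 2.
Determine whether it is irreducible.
Not irreducible (reducible): <chi, chi> = 8 > 1.

Derivation: <chi, chi> = (1/|G|) sum_C |C| * |chi(C)|^2 = (1/24)[1*|10|^2 + 6*|-2|^2 + 3*|2|^2 + 8*|-2|^2 + 6*|2|^2]
  = (1/24)[(100) + (24) + (12) + (32) + (24)] = 192/24 = 8.
A character is irreducible iff <chi, chi> = 1, so this representation is reducible.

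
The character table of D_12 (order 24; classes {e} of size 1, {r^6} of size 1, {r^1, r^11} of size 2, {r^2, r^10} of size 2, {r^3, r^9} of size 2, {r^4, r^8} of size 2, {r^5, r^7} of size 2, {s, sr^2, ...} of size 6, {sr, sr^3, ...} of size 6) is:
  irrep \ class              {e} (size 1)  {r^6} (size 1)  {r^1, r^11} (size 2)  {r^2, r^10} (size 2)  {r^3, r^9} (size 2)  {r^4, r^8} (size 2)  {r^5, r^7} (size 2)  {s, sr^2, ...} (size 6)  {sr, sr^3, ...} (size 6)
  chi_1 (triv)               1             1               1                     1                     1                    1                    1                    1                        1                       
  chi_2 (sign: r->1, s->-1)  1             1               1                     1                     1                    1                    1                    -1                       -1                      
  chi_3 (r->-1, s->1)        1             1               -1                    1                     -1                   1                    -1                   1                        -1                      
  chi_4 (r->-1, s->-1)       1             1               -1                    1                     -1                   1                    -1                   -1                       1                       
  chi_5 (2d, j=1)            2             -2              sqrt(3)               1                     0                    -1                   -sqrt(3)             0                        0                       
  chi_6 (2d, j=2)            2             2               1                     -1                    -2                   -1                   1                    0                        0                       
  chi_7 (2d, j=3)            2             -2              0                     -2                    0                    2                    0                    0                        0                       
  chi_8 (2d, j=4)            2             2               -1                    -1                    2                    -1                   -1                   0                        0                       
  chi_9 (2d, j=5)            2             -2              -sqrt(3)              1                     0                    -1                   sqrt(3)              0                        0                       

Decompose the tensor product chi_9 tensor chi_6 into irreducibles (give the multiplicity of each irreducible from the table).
chi_9 tensor chi_6 = chi_7 + chi_9 (all other irreducibles have multiplicity 0).

The character of a tensor product is the pointwise product (chi_9 * chi_6)(C) = chi_9(C) * chi_6(C):
  {e}: (2)*(2), {r^6}: (-2)*(2), {r^1, r^11}: (-sqrt(3))*(1), {r^2, r^10}: (1)*(-1), {r^3, r^9}: (0)*(-2), {r^4, r^8}: (-1)*(-1), {r^5, r^7}: (sqrt(3))*(1), {s, sr^2, ...}: (0)*(0), {sr, sr^3, ...}: (0)*(0)
so (chi_9 * chi_6) takes values
  {e} -> 4, {r^6} -> -4, {r^1, r^11} -> -sqrt(3), {r^2, r^10} -> -1, {r^3, r^9} -> 0, {r^4, r^8} -> 1, {r^5, r^7} -> sqrt(3), {s, sr^2, ...} -> 0, {sr, sr^3, ...} -> 0.
Now take the inner product of this character with each irreducible chi from the table, <chi_9*chi_6, chi> = (1/24) sum_C |C| (chi_9*chi_6)(C) conj(chi(C)):
  <chi_9*chi_6, chi_1> = (1/24)[1*(4)*conj(1) + 1*(-4)*conj(1) + 2*(-sqrt(3))*conj(1) + 2*(-1)*conj(1) + 2*(0)*conj(1) + 2*(1)*conj(1) + 2*(sqrt(3))*conj(1) + 6*(0)*conj(1) + 6*(0)*conj(1)]
      = (1/24)[(4) + (-4) + (-2*sqrt(3)) + (-2) + (0) + (2) + (2*sqrt(3)) + (0) + (0)] = 0/24 = 0
  <chi_9*chi_6, chi_2> = (1/24)[1*(4)*conj(1) + 1*(-4)*conj(1) + 2*(-sqrt(3))*conj(1) + 2*(-1)*conj(1) + 2*(0)*conj(1) + 2*(1)*conj(1) + 2*(sqrt(3))*conj(1) + 6*(0)*conj(-1) + 6*(0)*conj(-1)]
      = (1/24)[(4) + (-4) + (-2*sqrt(3)) + (-2) + (0) + (2) + (2*sqrt(3)) + (0) + (0)] = 0/24 = 0
  <chi_9*chi_6, chi_3> = (1/24)[1*(4)*conj(1) + 1*(-4)*conj(1) + 2*(-sqrt(3))*conj(-1) + 2*(-1)*conj(1) + 2*(0)*conj(-1) + 2*(1)*conj(1) + 2*(sqrt(3))*conj(-1) + 6*(0)*conj(1) + 6*(0)*conj(-1)]
      = (1/24)[(4) + (-4) + (2*sqrt(3)) + (-2) + (0) + (2) + (-2*sqrt(3)) + (0) + (0)] = 0/24 = 0
  <chi_9*chi_6, chi_4> = (1/24)[1*(4)*conj(1) + 1*(-4)*conj(1) + 2*(-sqrt(3))*conj(-1) + 2*(-1)*conj(1) + 2*(0)*conj(-1) + 2*(1)*conj(1) + 2*(sqrt(3))*conj(-1) + 6*(0)*conj(-1) + 6*(0)*conj(1)]
      = (1/24)[(4) + (-4) + (2*sqrt(3)) + (-2) + (0) + (2) + (-2*sqrt(3)) + (0) + (0)] = 0/24 = 0
  <chi_9*chi_6, chi_5> = (1/24)[1*(4)*conj(2) + 1*(-4)*conj(-2) + 2*(-sqrt(3))*conj(sqrt(3)) + 2*(-1)*conj(1) + 2*(0)*conj(0) + 2*(1)*conj(-1) + 2*(sqrt(3))*conj(-sqrt(3)) + 6*(0)*conj(0) + 6*(0)*conj(0)]
      = (1/24)[(8) + (8) + (-6) + (-2) + (0) + (-2) + (-6) + (0) + (0)] = 0/24 = 0
  <chi_9*chi_6, chi_6> = (1/24)[1*(4)*conj(2) + 1*(-4)*conj(2) + 2*(-sqrt(3))*conj(1) + 2*(-1)*conj(-1) + 2*(0)*conj(-2) + 2*(1)*conj(-1) + 2*(sqrt(3))*conj(1) + 6*(0)*conj(0) + 6*(0)*conj(0)]
      = (1/24)[(8) + (-8) + (-2*sqrt(3)) + (2) + (0) + (-2) + (2*sqrt(3)) + (0) + (0)] = 0/24 = 0
  <chi_9*chi_6, chi_7> = (1/24)[1*(4)*conj(2) + 1*(-4)*conj(-2) + 2*(-sqrt(3))*conj(0) + 2*(-1)*conj(-2) + 2*(0)*conj(0) + 2*(1)*conj(2) + 2*(sqrt(3))*conj(0) + 6*(0)*conj(0) + 6*(0)*conj(0)]
      = (1/24)[(8) + (8) + (0) + (4) + (0) + (4) + (0) + (0) + (0)] = 24/24 = 1
  <chi_9*chi_6, chi_8> = (1/24)[1*(4)*conj(2) + 1*(-4)*conj(2) + 2*(-sqrt(3))*conj(-1) + 2*(-1)*conj(-1) + 2*(0)*conj(2) + 2*(1)*conj(-1) + 2*(sqrt(3))*conj(-1) + 6*(0)*conj(0) + 6*(0)*conj(0)]
      = (1/24)[(8) + (-8) + (2*sqrt(3)) + (2) + (0) + (-2) + (-2*sqrt(3)) + (0) + (0)] = 0/24 = 0
  <chi_9*chi_6, chi_9> = (1/24)[1*(4)*conj(2) + 1*(-4)*conj(-2) + 2*(-sqrt(3))*conj(-sqrt(3)) + 2*(-1)*conj(1) + 2*(0)*conj(0) + 2*(1)*conj(-1) + 2*(sqrt(3))*conj(sqrt(3)) + 6*(0)*conj(0) + 6*(0)*conj(0)]
      = (1/24)[(8) + (8) + (6) + (-2) + (0) + (-2) + (6) + (0) + (0)] = 24/24 = 1
Hence the multiplicities are chi_7: 1, chi_9: 1. Dimension check: dim(chi_9)*dim(chi_6) = 2*2 = 4 and sum (mult * dim) = 1*2 + 1*2 = 4.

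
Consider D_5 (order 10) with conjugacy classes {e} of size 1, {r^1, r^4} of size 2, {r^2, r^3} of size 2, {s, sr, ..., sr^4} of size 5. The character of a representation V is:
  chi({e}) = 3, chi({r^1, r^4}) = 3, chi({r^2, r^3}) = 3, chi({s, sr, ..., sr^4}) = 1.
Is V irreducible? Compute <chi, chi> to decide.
Not irreducible (reducible): <chi, chi> = 5 > 1.

Details: <chi, chi> = (1/|G|) sum_C |C| * |chi(C)|^2 = (1/10)[1*|3|^2 + 2*|3|^2 + 2*|3|^2 + 5*|1|^2]
  = (1/10)[(9) + (18) + (18) + (5)] = 50/10 = 5.
A character is irreducible iff <chi, chi> = 1, so this representation is reducible.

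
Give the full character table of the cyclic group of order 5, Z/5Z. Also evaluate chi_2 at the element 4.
Character table of Z/5Z (irreps indexed chi_0,...,chi_4 with chi_k(m) = zeta_5^(k*m), zeta_5 = exp(2*pi*i/5)):
  irrep \ class  {0} (size 1)  {1} (size 1)    {2} (size 1)    {3} (size 1)    {4} (size 1)  
  chi_0          1             1               1               1               1             
  chi_1          1             exp(2*I*pi/5)   exp(4*I*pi/5)   exp(-4*I*pi/5)  exp(-2*I*pi/5)
  chi_2          1             exp(4*I*pi/5)   exp(-2*I*pi/5)  exp(2*I*pi/5)   exp(-4*I*pi/5)
  chi_3          1             exp(-4*I*pi/5)  exp(2*I*pi/5)   exp(-2*I*pi/5)  exp(4*I*pi/5) 
  chi_4          1             exp(-2*I*pi/5)  exp(-4*I*pi/5)  exp(4*I*pi/5)   exp(2*I*pi/5) 

Spot check: chi_2(4) = zeta_5^(2*4) = zeta_5^8 = exp(-4*I*pi/5).

Proof sketch: Z/5Z is abelian, so all 5 irreducible complex representations are 1-dimensional. They are given by chi_k(m) = zeta_5^(k*m) for k = 0,...,4. Row orthogonality: sum_m chi_k(m) conj(chi_l(m)) = 5 * [k = l].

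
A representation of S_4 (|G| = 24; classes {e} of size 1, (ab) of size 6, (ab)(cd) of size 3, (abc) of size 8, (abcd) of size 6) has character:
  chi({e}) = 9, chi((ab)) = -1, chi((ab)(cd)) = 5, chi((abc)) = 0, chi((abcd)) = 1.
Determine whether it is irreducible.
Not irreducible (reducible): <chi, chi> = 7 > 1.

Why: <chi, chi> = (1/|G|) sum_C |C| * |chi(C)|^2 = (1/24)[1*|9|^2 + 6*|-1|^2 + 3*|5|^2 + 8*|0|^2 + 6*|1|^2]
  = (1/24)[(81) + (6) + (75) + (0) + (6)] = 168/24 = 7.
A character is irreducible iff <chi, chi> = 1, so this representation is reducible.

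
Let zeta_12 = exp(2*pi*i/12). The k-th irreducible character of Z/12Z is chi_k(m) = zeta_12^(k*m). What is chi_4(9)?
chi_4(9) = zeta_12^36 = 1

Justification: chi_4(9) = zeta_12^(4*9) = zeta_12^36. Since zeta_12^12 = 1, this equals zeta_12^0 = exp(2*pi*i*0/12) = 1.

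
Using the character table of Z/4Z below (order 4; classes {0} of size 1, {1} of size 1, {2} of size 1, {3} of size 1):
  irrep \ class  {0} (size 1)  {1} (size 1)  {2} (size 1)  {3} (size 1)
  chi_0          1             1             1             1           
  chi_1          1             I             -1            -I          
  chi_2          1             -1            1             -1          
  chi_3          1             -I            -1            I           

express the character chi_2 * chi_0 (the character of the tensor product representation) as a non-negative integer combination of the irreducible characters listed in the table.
chi_2 tensor chi_0 = chi_2 (all other irreducibles have multiplicity 0).

Explanation: The character of a tensor product is the pointwise product (chi_2 * chi_0)(C) = chi_2(C) * chi_0(C):
  {0}: (1)*(1), {1}: (-1)*(1), {2}: (1)*(1), {3}: (-1)*(1)
so (chi_2 * chi_0) takes values
  {0} -> 1, {1} -> -1, {2} -> 1, {3} -> -1.
Now take the inner product of this character with each irreducible chi from the table, <chi_2*chi_0, chi> = (1/4) sum_C |C| (chi_2*chi_0)(C) conj(chi(C)):
  <chi_2*chi_0, chi_0> = (1/4)[1*(1)*conj(1) + 1*(-1)*conj(1) + 1*(1)*conj(1) + 1*(-1)*conj(1)]
      = (1/4)[(1) + (-1) + (1) + (-1)] = 0/4 = 0
  <chi_2*chi_0, chi_1> = (1/4)[1*(1)*conj(1) + 1*(-1)*conj(I) + 1*(1)*conj(-1) + 1*(-1)*conj(-I)]
      = (1/4)[(1) + (I) + (-1) + (-I)] = 0/4 = 0
  <chi_2*chi_0, chi_2> = (1/4)[1*(1)*conj(1) + 1*(-1)*conj(-1) + 1*(1)*conj(1) + 1*(-1)*conj(-1)]
      = (1/4)[(1) + (1) + (1) + (1)] = 4/4 = 1
  <chi_2*chi_0, chi_3> = (1/4)[1*(1)*conj(1) + 1*(-1)*conj(-I) + 1*(1)*conj(-1) + 1*(-1)*conj(I)]
      = (1/4)[(1) + (-I) + (-1) + (I)] = 0/4 = 0
(Exp terms are combined using exp(i*s)*conj(exp(i*t)) = exp(i*(s-t)), and sums of them are collapsed using the identity that for every m > 1 the m distinct m-th roots of unity sum to 0, e.g. 1 + exp(2*I*pi/3) + exp(-2*I*pi/3) = 0.)
Hence the multiplicities are chi_2: 1. Dimension check: dim(chi_2)*dim(chi_0) = 1*1 = 1 and sum (mult * dim) = 1*1 = 1.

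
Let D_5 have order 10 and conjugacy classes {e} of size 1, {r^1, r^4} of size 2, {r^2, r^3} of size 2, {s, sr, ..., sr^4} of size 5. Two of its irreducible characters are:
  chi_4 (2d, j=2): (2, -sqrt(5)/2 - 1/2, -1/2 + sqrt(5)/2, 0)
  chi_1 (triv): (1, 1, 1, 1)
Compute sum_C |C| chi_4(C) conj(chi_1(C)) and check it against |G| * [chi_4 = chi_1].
Sum = 0; so <chi_4, chi_1> = 0 (distinct irreducibles are orthogonal).

Reasoning: Compute term by term over conjugacy classes (|C| * chi_4(C) * conj(chi_1(C))):
  1*(2)*conj(1) + 2*(-sqrt(5)/2 - 1/2)*conj(1) + 2*(-1/2 + sqrt(5)/2)*conj(1) + 5*(0)*conj(1)
  = (2) + (-sqrt(5) - 1) + (-1 + sqrt(5)) + (0)
  = 0.
Dividing by |G| = 10 gives 0/10 = 0, matching the row-orthogonality relation <chi_4, chi_1> = [chi_4 = chi_1].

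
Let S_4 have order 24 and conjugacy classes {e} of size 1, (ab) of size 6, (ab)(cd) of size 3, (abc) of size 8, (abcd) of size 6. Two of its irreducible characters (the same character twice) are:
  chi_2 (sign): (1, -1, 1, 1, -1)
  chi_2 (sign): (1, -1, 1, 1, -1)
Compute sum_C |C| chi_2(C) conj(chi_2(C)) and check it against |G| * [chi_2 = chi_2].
Sum = 24 = |G| = 24; so <chi_2, chi_2> = 1 (norm-1 confirms irreducibility).

Why: Compute term by term over conjugacy classes (|C| * chi_2(C) * conj(chi_2(C))):
  1*(1)*conj(1) + 6*(-1)*conj(-1) + 3*(1)*conj(1) + 8*(1)*conj(1) + 6*(-1)*conj(-1)
  = (1) + (6) + (3) + (8) + (6)
  = 24.
Dividing by |G| = 24 gives 24/24 = 1, matching the row-orthogonality relation <chi_2, chi_2> = [chi_2 = chi_2].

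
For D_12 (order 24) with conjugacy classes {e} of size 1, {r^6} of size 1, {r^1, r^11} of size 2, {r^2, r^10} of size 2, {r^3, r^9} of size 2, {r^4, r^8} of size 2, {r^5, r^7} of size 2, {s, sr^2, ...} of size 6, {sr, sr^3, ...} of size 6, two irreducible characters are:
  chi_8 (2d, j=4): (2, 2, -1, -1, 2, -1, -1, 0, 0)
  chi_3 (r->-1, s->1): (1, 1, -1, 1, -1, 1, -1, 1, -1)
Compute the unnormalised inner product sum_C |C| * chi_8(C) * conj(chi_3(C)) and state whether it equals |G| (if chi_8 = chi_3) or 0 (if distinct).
Sum = 0; so <chi_8, chi_3> = 0 (distinct irreducibles are orthogonal).

Solution. Compute term by term over conjugacy classes (|C| * chi_8(C) * conj(chi_3(C))):
  1*(2)*conj(1) + 1*(2)*conj(1) + 2*(-1)*conj(-1) + 2*(-1)*conj(1) + 2*(2)*conj(-1) + 2*(-1)*conj(1) + 2*(-1)*conj(-1) + 6*(0)*conj(1) + 6*(0)*conj(-1)
  = (2) + (2) + (2) + (-2) + (-4) + (-2) + (2) + (0) + (0)
  = 0.
Dividing by |G| = 24 gives 0/24 = 0, matching the row-orthogonality relation <chi_8, chi_3> = [chi_8 = chi_3].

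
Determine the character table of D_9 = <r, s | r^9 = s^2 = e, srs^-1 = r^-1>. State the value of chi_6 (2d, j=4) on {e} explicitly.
Conjugacy classes: {e} of size 1, {r^1, r^8} of size 2, {r^2, r^7} of size 2, {r^3, r^6} of size 2, {r^4, r^5} of size 2, {s, sr, ..., sr^8} of size 9.
Character table:
  irrep \ class              {e} (size 1)  {r^1, r^8} (size 2)  {r^2, r^7} (size 2)  {r^3, r^6} (size 2)  {r^4, r^5} (size 2)  {s, sr, ..., sr^8} (size 9)
  chi_1 (triv)               1             1                    1                    1                    1                    1                          
  chi_2 (sign: r->1, s->-1)  1             1                    1                    1                    1                    -1                         
  chi_3 (2d, j=1)            2             2*cos(2*pi/9)        2*cos(4*pi/9)        -1                   -2*cos(pi/9)         0                          
  chi_4 (2d, j=2)            2             2*cos(4*pi/9)        -2*cos(pi/9)         -1                   2*cos(2*pi/9)        0                          
  chi_5 (2d, j=3)            2             -1                   -1                   2                    -1                   0                          
  chi_6 (2d, j=4)            2             -2*cos(pi/9)         2*cos(2*pi/9)        -1                   2*cos(4*pi/9)        0                          

Spot check: chi_6 (2d, j=4) on {e} = 2.

Working: D_9 has order 2*9 = 18 with 6 conjugacy classes, hence 6 irreducibles. Sum of squared dims 1 + 1 + 4 + 4 + 4 + 4 = 18 = |G|. Linear characters come from the abelianisation; the 2-dimensional irreps have character r^k -> 2*cos(2*pi*j*k/9), reflections -> 0.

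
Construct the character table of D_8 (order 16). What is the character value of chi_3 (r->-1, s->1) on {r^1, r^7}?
Conjugacy classes: {e} of size 1, {r^4} of size 1, {r^1, r^7} of size 2, {r^2, r^6} of size 2, {r^3, r^5} of size 2, {s, sr^2, ...} of size 4, {sr, sr^3, ...} of size 4.
Character table:
  irrep \ class              {e} (size 1)  {r^4} (size 1)  {r^1, r^7} (size 2)  {r^2, r^6} (size 2)  {r^3, r^5} (size 2)  {s, sr^2, ...} (size 4)  {sr, sr^3, ...} (size 4)
  chi_1 (triv)               1             1               1                    1                    1                    1                        1                       
  chi_2 (sign: r->1, s->-1)  1             1               1                    1                    1                    -1                       -1                      
  chi_3 (r->-1, s->1)        1             1               -1                   1                    -1                   1                        -1                      
  chi_4 (r->-1, s->-1)       1             1               -1                   1                    -1                   -1                       1                       
  chi_5 (2d, j=1)            2             -2              sqrt(2)              0                    -sqrt(2)             0                        0                       
  chi_6 (2d, j=2)            2             2               0                    -2                   0                    0                        0                       
  chi_7 (2d, j=3)            2             -2              -sqrt(2)             0                    sqrt(2)              0                        0                       

Spot check: chi_3 (r->-1, s->1) on {r^1, r^7} = -1.

D_8 has order 2*8 = 16 with 7 conjugacy classes, hence 7 irreducibles. Sum of squared dims 1 + 1 + 1 + 1 + 4 + 4 + 4 = 16 = |G|. Linear characters come from the abelianisation; the 2-dimensional irreps have character r^k -> 2*cos(2*pi*j*k/8), reflections -> 0.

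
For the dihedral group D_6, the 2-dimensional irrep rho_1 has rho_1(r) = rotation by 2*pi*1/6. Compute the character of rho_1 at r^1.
chi_{rho_1}(r^1) = 2*cos(2*pi*1*1/6) = 1

Reasoning: rho_1(r^1) is rotation by angle 2*pi*1*1/6, whose trace is 2*cos(2*pi*1*1/6) = 1.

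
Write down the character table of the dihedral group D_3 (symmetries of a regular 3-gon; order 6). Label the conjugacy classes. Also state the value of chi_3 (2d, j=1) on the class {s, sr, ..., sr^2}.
Conjugacy classes: {e} of size 1, {r^1, r^2} of size 2, {s, sr, ..., sr^2} of size 3.
Character table:
  irrep \ class              {e} (size 1)  {r^1, r^2} (size 2)  {s, sr, ..., sr^2} (size 3)
  chi_1 (triv)               1             1                    1                          
  chi_2 (sign: r->1, s->-1)  1             1                    -1                         
  chi_3 (2d, j=1)            2             -1                   0                          

Spot check: chi_3 (2d, j=1) on {s, sr, ..., sr^2} = 0.

Proof sketch: D_3 has order 2*3 = 6 with 3 conjugacy classes, hence 3 irreducibles. Sum of squared dims 1 + 1 + 4 = 6 = |G|. Linear characters come from the abelianisation; the 2-dimensional irreps have character r^k -> 2*cos(2*pi*j*k/3), reflections -> 0.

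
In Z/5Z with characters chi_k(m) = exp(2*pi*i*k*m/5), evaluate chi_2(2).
chi_2(2) = zeta_5^4 = exp(-2*I*pi/5)

Derivation: chi_2(2) = zeta_5^(2*2) = zeta_5^4. Since zeta_5^5 = 1, this equals zeta_5^4 = exp(2*pi*i*4/5) = exp(-2*I*pi/5).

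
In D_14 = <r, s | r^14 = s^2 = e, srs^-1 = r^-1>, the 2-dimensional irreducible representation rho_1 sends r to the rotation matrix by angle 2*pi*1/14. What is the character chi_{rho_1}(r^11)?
chi_{rho_1}(r^11) = 2*cos(2*pi*1*11/14) = 2*cos(3*pi/7)

Explanation: rho_1(r^11) is rotation by angle 2*pi*1*11/14, whose trace is 2*cos(2*pi*1*11/14) = 2*cos(3*pi/7).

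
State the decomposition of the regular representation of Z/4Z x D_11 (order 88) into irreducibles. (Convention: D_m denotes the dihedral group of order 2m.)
Each irreducible V_i of dimension d_i appears with multiplicity d_i, i.e. rho_reg = (direct sum over all irreducibles V_i) d_i V_i. The irreducible dimensions for Z/4Z x D_11 are 1, 1, 1, 1, 1, 1, 1, 1, 2, 2, 2, 2, 2, 2, 2, 2, 2, 2, 2, 2, 2, 2, 2, 2, 2, 2, 2, 2: 8 irreducibles of dimension 1, each with multiplicity 1; 20 irreducibles of dimension 2, each with multiplicity 2. Total dimension 8*1*1 + 20*2*2 = 88 = |G|.

Solution. General theorem: in the regular representation of a finite group G, each irreducible appears with multiplicity equal to its dimension. Check: dim(rho_reg) = sum d_i^2 = 1 + 1 + 1 + 1 + 1 + 1 + 1 + 1 + 4 + 4 + 4 + 4 + 4 + 4 + 4 + 4 + 4 + 4 + 4 + 4 + 4 + 4 + 4 + 4 + 4 + 4 + 4 + 4 = 88 = |G|.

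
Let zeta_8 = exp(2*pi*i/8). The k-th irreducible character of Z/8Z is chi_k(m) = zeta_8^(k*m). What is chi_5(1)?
chi_5(1) = zeta_8^5 = exp(-3*I*pi/4)

chi_5(1) = zeta_8^(5*1) = zeta_8^5. Since zeta_8^8 = 1, this equals zeta_8^5 = exp(2*pi*i*5/8) = exp(-3*I*pi/4).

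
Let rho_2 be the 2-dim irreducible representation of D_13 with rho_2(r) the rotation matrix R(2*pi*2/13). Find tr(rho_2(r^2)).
chi_{rho_2}(r^2) = 2*cos(2*pi*2*2/13) = -2*cos(5*pi/13)

Solution. rho_2(r^2) is rotation by angle 2*pi*2*2/13, whose trace is 2*cos(2*pi*2*2/13) = -2*cos(5*pi/13).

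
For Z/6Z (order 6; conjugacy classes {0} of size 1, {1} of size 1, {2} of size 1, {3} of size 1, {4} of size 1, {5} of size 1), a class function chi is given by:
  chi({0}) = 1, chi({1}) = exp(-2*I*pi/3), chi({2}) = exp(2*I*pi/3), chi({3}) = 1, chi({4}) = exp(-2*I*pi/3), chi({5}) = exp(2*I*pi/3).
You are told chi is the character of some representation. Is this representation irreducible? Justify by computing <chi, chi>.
Irreducible: <chi, chi> = 1.

Reasoning: <chi, chi> = (1/|G|) sum_C |C| * |chi(C)|^2 = (1/6)[1*|1|^2 + 1*|exp(-2*I*pi/3)|^2 + 1*|exp(2*I*pi/3)|^2 + 1*|1|^2 + 1*|exp(-2*I*pi/3)|^2 + 1*|exp(2*I*pi/3)|^2]
  = (1/6)[(1) + (1) + (1) + (1) + (1) + (1)] = 6/6 = 1.
(Exp terms are combined using exp(i*s)*conj(exp(i*t)) = exp(i*(s-t)), and sums of them are collapsed using the identity that for every m > 1 the m distinct m-th roots of unity sum to 0, e.g. 1 + exp(2*I*pi/3) + exp(-2*I*pi/3) = 0.)
A character is irreducible iff <chi, chi> = 1, so this representation is irreducible.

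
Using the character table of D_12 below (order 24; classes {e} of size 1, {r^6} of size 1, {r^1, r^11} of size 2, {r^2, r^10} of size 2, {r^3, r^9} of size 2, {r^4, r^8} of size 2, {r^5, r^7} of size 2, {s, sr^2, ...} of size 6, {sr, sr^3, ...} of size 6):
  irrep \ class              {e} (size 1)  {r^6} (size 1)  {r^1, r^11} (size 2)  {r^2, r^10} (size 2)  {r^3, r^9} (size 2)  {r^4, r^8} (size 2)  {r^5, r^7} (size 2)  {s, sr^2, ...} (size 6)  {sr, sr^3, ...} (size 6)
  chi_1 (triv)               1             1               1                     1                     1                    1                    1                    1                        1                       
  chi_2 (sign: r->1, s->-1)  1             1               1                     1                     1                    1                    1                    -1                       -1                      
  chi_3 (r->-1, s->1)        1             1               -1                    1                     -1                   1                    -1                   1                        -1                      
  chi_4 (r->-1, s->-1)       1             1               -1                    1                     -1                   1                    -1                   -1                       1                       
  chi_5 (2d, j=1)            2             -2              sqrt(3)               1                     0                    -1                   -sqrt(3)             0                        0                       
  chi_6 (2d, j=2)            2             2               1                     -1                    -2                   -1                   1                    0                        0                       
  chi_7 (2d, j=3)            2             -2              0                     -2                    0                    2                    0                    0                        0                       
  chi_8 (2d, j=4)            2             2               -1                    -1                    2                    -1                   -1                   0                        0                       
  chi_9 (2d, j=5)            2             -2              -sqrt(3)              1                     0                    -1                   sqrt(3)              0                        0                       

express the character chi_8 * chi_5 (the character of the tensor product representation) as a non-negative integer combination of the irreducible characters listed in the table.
chi_8 tensor chi_5 = chi_7 + chi_9 (all other irreducibles have multiplicity 0).

Solution. The character of a tensor product is the pointwise product (chi_8 * chi_5)(C) = chi_8(C) * chi_5(C):
  {e}: (2)*(2), {r^6}: (2)*(-2), {r^1, r^11}: (-1)*(sqrt(3)), {r^2, r^10}: (-1)*(1), {r^3, r^9}: (2)*(0), {r^4, r^8}: (-1)*(-1), {r^5, r^7}: (-1)*(-sqrt(3)), {s, sr^2, ...}: (0)*(0), {sr, sr^3, ...}: (0)*(0)
so (chi_8 * chi_5) takes values
  {e} -> 4, {r^6} -> -4, {r^1, r^11} -> -sqrt(3), {r^2, r^10} -> -1, {r^3, r^9} -> 0, {r^4, r^8} -> 1, {r^5, r^7} -> sqrt(3), {s, sr^2, ...} -> 0, {sr, sr^3, ...} -> 0.
Now take the inner product of this character with each irreducible chi from the table, <chi_8*chi_5, chi> = (1/24) sum_C |C| (chi_8*chi_5)(C) conj(chi(C)):
  <chi_8*chi_5, chi_1> = (1/24)[1*(4)*conj(1) + 1*(-4)*conj(1) + 2*(-sqrt(3))*conj(1) + 2*(-1)*conj(1) + 2*(0)*conj(1) + 2*(1)*conj(1) + 2*(sqrt(3))*conj(1) + 6*(0)*conj(1) + 6*(0)*conj(1)]
      = (1/24)[(4) + (-4) + (-2*sqrt(3)) + (-2) + (0) + (2) + (2*sqrt(3)) + (0) + (0)] = 0/24 = 0
  <chi_8*chi_5, chi_2> = (1/24)[1*(4)*conj(1) + 1*(-4)*conj(1) + 2*(-sqrt(3))*conj(1) + 2*(-1)*conj(1) + 2*(0)*conj(1) + 2*(1)*conj(1) + 2*(sqrt(3))*conj(1) + 6*(0)*conj(-1) + 6*(0)*conj(-1)]
      = (1/24)[(4) + (-4) + (-2*sqrt(3)) + (-2) + (0) + (2) + (2*sqrt(3)) + (0) + (0)] = 0/24 = 0
  <chi_8*chi_5, chi_3> = (1/24)[1*(4)*conj(1) + 1*(-4)*conj(1) + 2*(-sqrt(3))*conj(-1) + 2*(-1)*conj(1) + 2*(0)*conj(-1) + 2*(1)*conj(1) + 2*(sqrt(3))*conj(-1) + 6*(0)*conj(1) + 6*(0)*conj(-1)]
      = (1/24)[(4) + (-4) + (2*sqrt(3)) + (-2) + (0) + (2) + (-2*sqrt(3)) + (0) + (0)] = 0/24 = 0
  <chi_8*chi_5, chi_4> = (1/24)[1*(4)*conj(1) + 1*(-4)*conj(1) + 2*(-sqrt(3))*conj(-1) + 2*(-1)*conj(1) + 2*(0)*conj(-1) + 2*(1)*conj(1) + 2*(sqrt(3))*conj(-1) + 6*(0)*conj(-1) + 6*(0)*conj(1)]
      = (1/24)[(4) + (-4) + (2*sqrt(3)) + (-2) + (0) + (2) + (-2*sqrt(3)) + (0) + (0)] = 0/24 = 0
  <chi_8*chi_5, chi_5> = (1/24)[1*(4)*conj(2) + 1*(-4)*conj(-2) + 2*(-sqrt(3))*conj(sqrt(3)) + 2*(-1)*conj(1) + 2*(0)*conj(0) + 2*(1)*conj(-1) + 2*(sqrt(3))*conj(-sqrt(3)) + 6*(0)*conj(0) + 6*(0)*conj(0)]
      = (1/24)[(8) + (8) + (-6) + (-2) + (0) + (-2) + (-6) + (0) + (0)] = 0/24 = 0
  <chi_8*chi_5, chi_6> = (1/24)[1*(4)*conj(2) + 1*(-4)*conj(2) + 2*(-sqrt(3))*conj(1) + 2*(-1)*conj(-1) + 2*(0)*conj(-2) + 2*(1)*conj(-1) + 2*(sqrt(3))*conj(1) + 6*(0)*conj(0) + 6*(0)*conj(0)]
      = (1/24)[(8) + (-8) + (-2*sqrt(3)) + (2) + (0) + (-2) + (2*sqrt(3)) + (0) + (0)] = 0/24 = 0
  <chi_8*chi_5, chi_7> = (1/24)[1*(4)*conj(2) + 1*(-4)*conj(-2) + 2*(-sqrt(3))*conj(0) + 2*(-1)*conj(-2) + 2*(0)*conj(0) + 2*(1)*conj(2) + 2*(sqrt(3))*conj(0) + 6*(0)*conj(0) + 6*(0)*conj(0)]
      = (1/24)[(8) + (8) + (0) + (4) + (0) + (4) + (0) + (0) + (0)] = 24/24 = 1
  <chi_8*chi_5, chi_8> = (1/24)[1*(4)*conj(2) + 1*(-4)*conj(2) + 2*(-sqrt(3))*conj(-1) + 2*(-1)*conj(-1) + 2*(0)*conj(2) + 2*(1)*conj(-1) + 2*(sqrt(3))*conj(-1) + 6*(0)*conj(0) + 6*(0)*conj(0)]
      = (1/24)[(8) + (-8) + (2*sqrt(3)) + (2) + (0) + (-2) + (-2*sqrt(3)) + (0) + (0)] = 0/24 = 0
  <chi_8*chi_5, chi_9> = (1/24)[1*(4)*conj(2) + 1*(-4)*conj(-2) + 2*(-sqrt(3))*conj(-sqrt(3)) + 2*(-1)*conj(1) + 2*(0)*conj(0) + 2*(1)*conj(-1) + 2*(sqrt(3))*conj(sqrt(3)) + 6*(0)*conj(0) + 6*(0)*conj(0)]
      = (1/24)[(8) + (8) + (6) + (-2) + (0) + (-2) + (6) + (0) + (0)] = 24/24 = 1
Hence the multiplicities are chi_7: 1, chi_9: 1. Dimension check: dim(chi_8)*dim(chi_5) = 2*2 = 4 and sum (mult * dim) = 1*2 + 1*2 = 4.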